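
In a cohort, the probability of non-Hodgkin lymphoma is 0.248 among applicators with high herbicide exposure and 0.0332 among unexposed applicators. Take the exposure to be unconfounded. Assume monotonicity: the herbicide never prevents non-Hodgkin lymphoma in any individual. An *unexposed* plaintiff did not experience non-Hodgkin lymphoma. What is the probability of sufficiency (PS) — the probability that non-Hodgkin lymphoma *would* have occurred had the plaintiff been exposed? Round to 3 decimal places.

PS ≈ 0.222

Let p₁ = 0.248, p₀ = 0.0332.
Under exogeneity and monotonicity, PS = (p₁ − p₀) / (1 − p₀).
PS = (0.248 − 0.0332) / (1 − 0.0332) = 0.2148 / 0.9668 ≈ 0.2222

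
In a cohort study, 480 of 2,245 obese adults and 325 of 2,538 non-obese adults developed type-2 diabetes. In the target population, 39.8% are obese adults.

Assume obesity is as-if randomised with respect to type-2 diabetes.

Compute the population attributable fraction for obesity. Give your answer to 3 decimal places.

PAF ≈ 0.210

p₁ = P(outcome | exposed) = 480/2245 = 0.21381
p₀ = P(outcome | unexposed) = 325/2538 = 0.12805
Overall risk P(Y=1) = π·p₁ + (1−π)·p₀ = 0.398×0.21381 + 0.602×0.12805 = 0.16218.
Under exogeneity, PAF = [P(Y=1) − p₀] / P(Y=1).
PAF = (0.16218 − 0.12805) / 0.16218 ≈ 0.2104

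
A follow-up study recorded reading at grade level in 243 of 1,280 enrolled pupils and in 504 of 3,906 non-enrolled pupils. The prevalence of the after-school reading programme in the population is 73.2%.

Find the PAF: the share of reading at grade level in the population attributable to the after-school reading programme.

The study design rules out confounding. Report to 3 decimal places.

PAF ≈ 0.256

p₁ = P(outcome | exposed) = 243/1280 = 0.18984
p₀ = P(outcome | unexposed) = 504/3906 = 0.12903
Overall risk P(Y=1) = π·p₁ + (1−π)·p₀ = 0.732×0.18984 + 0.268×0.12903 = 0.17355.
Under exogeneity, PAF = [P(Y=1) − p₀] / P(Y=1).
PAF = (0.17355 − 0.12903) / 0.17355 ≈ 0.2565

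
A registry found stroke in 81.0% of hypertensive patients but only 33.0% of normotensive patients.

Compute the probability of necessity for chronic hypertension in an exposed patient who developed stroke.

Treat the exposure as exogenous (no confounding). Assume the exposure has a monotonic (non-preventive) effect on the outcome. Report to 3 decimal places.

p₁ = 0.81, p₀ = 0.33.
Under exogeneity and monotonicity, PN = (p₁ − p₀) / p₁.
PN = (0.81 − 0.33) / 0.81 = 0.48 / 0.81 ≈ 0.5926

PN ≈ 0.593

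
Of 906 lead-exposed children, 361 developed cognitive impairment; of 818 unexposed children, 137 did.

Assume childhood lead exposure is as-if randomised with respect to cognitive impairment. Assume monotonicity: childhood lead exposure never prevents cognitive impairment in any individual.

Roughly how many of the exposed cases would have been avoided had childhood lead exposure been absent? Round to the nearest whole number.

p₁ = P(outcome | exposed) = 361/906 = 0.39845
p₀ = P(outcome | unexposed) = 137/818 = 0.16748
PN = (p₁ − p₀)/p₁ = (0.39845 − 0.16748) / 0.39845 ≈ 0.57967.
Attributable cases ≈ PN × (exposed cases) = 0.57967 × 361 ≈ 209.26.

about 209 cases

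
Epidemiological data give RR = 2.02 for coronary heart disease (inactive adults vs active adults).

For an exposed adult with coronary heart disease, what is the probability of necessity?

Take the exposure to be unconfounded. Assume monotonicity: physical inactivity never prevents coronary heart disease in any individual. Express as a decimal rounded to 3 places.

Under exogeneity and monotonicity, PN = (RR − 1) / RR = 1 − 1/RR.
PN = (2.02 − 1) / 2.02 = 1.02 / 2.02 ≈ 0.5050

PN ≈ 0.505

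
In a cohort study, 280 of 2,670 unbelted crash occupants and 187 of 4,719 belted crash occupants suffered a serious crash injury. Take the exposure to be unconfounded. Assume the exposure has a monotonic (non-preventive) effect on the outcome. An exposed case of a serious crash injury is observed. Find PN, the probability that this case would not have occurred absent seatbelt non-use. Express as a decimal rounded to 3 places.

PN ≈ 0.622

p₁ = P(outcome | exposed) = 280/2670 = 0.10487
p₀ = P(outcome | unexposed) = 187/4719 = 0.039627
Under exogeneity and monotonicity, PN = (p₁ − p₀) / p₁.
PN = (0.10487 − 0.039627) / 0.10487 = 0.065242 / 0.10487 ≈ 0.6221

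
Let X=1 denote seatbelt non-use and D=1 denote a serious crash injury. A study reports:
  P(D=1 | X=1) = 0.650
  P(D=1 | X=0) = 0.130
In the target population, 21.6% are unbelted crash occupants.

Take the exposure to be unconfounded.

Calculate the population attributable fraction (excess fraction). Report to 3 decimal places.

PAF ≈ 0.464

Let p₁ = 0.65, p₀ = 0.13.
Overall risk P(Y=1) = π·p₁ + (1−π)·p₀ = 0.216×0.65 + 0.784×0.13 = 0.24232.
Under exogeneity, PAF = [P(Y=1) − p₀] / P(Y=1).
PAF = (0.24232 − 0.13) / 0.24232 ≈ 0.4635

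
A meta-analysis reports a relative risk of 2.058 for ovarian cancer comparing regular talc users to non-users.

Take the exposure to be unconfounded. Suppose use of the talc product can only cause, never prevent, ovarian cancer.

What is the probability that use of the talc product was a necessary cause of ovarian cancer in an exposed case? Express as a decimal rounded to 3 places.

Under exogeneity and monotonicity, PN = (RR − 1) / RR = 1 − 1/RR.
PN = (2.058 − 1) / 2.058 = 1.058 / 2.058 ≈ 0.5141

PN ≈ 0.514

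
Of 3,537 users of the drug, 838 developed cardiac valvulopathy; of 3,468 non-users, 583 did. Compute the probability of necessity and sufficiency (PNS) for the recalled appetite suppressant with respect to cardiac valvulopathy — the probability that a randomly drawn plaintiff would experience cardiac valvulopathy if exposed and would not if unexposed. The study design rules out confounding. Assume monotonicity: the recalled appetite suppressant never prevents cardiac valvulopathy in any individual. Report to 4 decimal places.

PNS ≈ 0.0688

p₁ = P(outcome | exposed) = 838/3537 = 0.23692
p₀ = P(outcome | unexposed) = 583/3468 = 0.16811
Under exogeneity and monotonicity, PNS = p₁ − p₀.
PNS = 0.23692 − 0.16811 = 0.068816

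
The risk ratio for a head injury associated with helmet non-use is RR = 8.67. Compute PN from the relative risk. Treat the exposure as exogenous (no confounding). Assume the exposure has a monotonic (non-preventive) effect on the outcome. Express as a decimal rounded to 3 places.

PN ≈ 0.885

Under exogeneity and monotonicity, PN = (RR − 1) / RR = 1 − 1/RR.
PN = (8.67 − 1) / 8.67 = 7.67 / 8.67 ≈ 0.8847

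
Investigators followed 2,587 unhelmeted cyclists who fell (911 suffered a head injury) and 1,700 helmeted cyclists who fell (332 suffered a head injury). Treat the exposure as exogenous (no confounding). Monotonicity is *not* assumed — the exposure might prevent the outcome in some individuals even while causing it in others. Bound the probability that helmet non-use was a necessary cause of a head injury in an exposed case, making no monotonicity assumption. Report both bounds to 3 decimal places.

0.445 ≤ PN ≤ 1.000

p₁ = P(outcome | exposed) = 911/2587 = 0.35215
p₀ = P(outcome | unexposed) = 332/1700 = 0.19529
Under exogeneity alone the bounds on PN are max{0,(p₁−p₀)/p₁} ≤ PN ≤ min{1,(1−p₀)/p₁}.
  lower = (p₁ − p₀)/p₁ = 0.15685 / 0.35215 ≈ 0.4454
  upper = min{1, (1 − p₀)/p₁} = 0.80471 / 0.35215 ≈ 2.2852 → capped at 1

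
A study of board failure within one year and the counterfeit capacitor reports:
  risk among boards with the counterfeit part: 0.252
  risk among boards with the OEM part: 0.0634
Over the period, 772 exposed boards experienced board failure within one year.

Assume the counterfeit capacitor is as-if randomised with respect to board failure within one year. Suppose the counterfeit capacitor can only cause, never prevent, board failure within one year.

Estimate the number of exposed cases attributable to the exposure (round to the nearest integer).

Let p₁ = 0.252, p₀ = 0.0634.
PN = (p₁ − p₀)/p₁ = (0.252 − 0.0634) / 0.252 ≈ 0.74841.
Attributable cases ≈ PN × (exposed cases) = 0.74841 × 772 ≈ 577.77.

about 578 cases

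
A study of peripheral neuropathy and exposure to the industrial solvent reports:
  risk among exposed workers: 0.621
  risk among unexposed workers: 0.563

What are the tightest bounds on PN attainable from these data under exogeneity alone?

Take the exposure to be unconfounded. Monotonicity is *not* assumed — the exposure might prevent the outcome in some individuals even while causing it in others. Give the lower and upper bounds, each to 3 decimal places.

Let p₁ = 0.621, p₀ = 0.563.
Under exogeneity alone the bounds on PN are max{0,(p₁−p₀)/p₁} ≤ PN ≤ min{1,(1−p₀)/p₁}.
  lower = (p₁ − p₀)/p₁ = 0.058 / 0.621 ≈ 0.0934
  upper = min{1, (1 − p₀)/p₁} = 0.437 / 0.621 ≈ 0.7037

0.093 ≤ PN ≤ 0.704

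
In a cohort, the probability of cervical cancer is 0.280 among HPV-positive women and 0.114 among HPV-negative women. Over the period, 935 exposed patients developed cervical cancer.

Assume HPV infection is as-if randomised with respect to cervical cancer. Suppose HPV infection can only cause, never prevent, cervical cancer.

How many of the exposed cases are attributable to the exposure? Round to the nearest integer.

Let p₁ = 0.28, p₀ = 0.114.
PN = (p₁ − p₀)/p₁ = (0.28 − 0.114) / 0.28 ≈ 0.59286.
Attributable cases ≈ PN × (exposed cases) = 0.59286 × 935 ≈ 554.32.

about 554 cases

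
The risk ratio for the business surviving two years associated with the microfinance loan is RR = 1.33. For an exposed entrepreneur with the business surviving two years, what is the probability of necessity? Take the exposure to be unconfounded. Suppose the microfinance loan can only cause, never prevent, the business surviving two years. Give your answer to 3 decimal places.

Under exogeneity and monotonicity, PN = (RR − 1) / RR = 1 − 1/RR.
PN = (1.33 − 1) / 1.33 = 0.33 / 1.33 ≈ 0.2481

PN ≈ 0.248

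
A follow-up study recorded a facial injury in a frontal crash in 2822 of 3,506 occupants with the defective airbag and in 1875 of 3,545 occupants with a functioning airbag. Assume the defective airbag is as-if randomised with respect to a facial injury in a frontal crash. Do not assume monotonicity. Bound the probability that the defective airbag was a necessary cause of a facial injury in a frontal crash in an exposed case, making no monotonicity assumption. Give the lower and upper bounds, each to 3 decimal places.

p₁ = P(outcome | exposed) = 2822/3506 = 0.80491
p₀ = P(outcome | unexposed) = 1875/3545 = 0.52891
Under exogeneity alone the bounds on PN are max{0,(p₁−p₀)/p₁} ≤ PN ≤ min{1,(1−p₀)/p₁}.
  lower = (p₁ − p₀)/p₁ = 0.27599 / 0.80491 ≈ 0.3429
  upper = min{1, (1 − p₀)/p₁} = 0.47109 / 0.80491 ≈ 0.5853

0.343 ≤ PN ≤ 0.585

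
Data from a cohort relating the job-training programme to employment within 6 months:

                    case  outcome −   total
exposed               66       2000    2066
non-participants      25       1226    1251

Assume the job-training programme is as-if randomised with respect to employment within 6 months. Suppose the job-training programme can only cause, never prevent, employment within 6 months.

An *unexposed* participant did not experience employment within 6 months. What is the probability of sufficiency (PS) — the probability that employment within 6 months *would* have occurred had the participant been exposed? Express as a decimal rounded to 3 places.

p₁ = P(outcome | exposed) = 66/2066 = 0.031946
p₀ = P(outcome | unexposed) = 25/1251 = 0.019984
Under exogeneity and monotonicity, PS = (p₁ − p₀)/(1 − p₀).
PS = (0.031946 − 0.019984) / 0.98002 ≈ 0.0122

PS ≈ 0.012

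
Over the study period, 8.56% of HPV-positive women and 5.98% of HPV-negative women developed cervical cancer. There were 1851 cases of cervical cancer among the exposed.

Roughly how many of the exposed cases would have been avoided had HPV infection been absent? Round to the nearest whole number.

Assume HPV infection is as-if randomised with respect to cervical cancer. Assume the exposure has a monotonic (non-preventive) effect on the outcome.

about 558 cases

p₁ = 0.0856, p₀ = 0.0598.
PN = (p₁ − p₀)/p₁ = (0.0856 − 0.0598) / 0.0856 ≈ 0.30140.
Attributable cases ≈ PN × (exposed cases) = 0.30140 × 1851 ≈ 557.89.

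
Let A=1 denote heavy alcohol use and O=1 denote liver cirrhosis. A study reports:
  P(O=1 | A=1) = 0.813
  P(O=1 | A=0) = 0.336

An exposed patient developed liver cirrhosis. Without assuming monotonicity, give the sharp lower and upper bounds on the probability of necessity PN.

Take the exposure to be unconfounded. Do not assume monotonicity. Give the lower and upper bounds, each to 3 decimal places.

0.587 ≤ PN ≤ 0.817

Let p₁ = 0.813, p₀ = 0.336.
Under exogeneity alone the bounds on PN are max{0,(p₁−p₀)/p₁} ≤ PN ≤ min{1,(1−p₀)/p₁}.
  lower = (p₁ − p₀)/p₁ = 0.477 / 0.813 ≈ 0.5867
  upper = min{1, (1 − p₀)/p₁} = 0.664 / 0.813 ≈ 0.8167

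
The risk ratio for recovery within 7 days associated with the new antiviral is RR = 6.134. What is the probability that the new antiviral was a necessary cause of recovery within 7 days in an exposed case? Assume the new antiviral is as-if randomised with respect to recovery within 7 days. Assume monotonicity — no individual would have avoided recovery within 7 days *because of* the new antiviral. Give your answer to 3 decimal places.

PN ≈ 0.837

Under exogeneity and monotonicity, PN = (RR − 1) / RR = 1 − 1/RR.
PN = (6.134 − 1) / 6.134 = 5.134 / 6.134 ≈ 0.8370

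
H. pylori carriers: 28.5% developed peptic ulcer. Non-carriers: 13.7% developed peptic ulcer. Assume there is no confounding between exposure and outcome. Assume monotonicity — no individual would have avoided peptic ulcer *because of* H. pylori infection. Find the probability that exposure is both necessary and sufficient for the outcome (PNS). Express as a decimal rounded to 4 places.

PNS ≈ 0.1480

p₁ = 0.285, p₀ = 0.137.
Under exogeneity and monotonicity, PNS = p₁ − p₀.
PNS = 0.285 − 0.137 = 0.148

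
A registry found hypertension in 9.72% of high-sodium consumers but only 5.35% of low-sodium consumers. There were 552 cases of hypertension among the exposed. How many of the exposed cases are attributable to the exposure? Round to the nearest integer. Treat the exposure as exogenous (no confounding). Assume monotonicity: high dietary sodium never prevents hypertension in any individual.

p₁ = 0.0972, p₀ = 0.0535.
PN = (p₁ − p₀)/p₁ = (0.0972 − 0.0535) / 0.0972 ≈ 0.44959.
Attributable cases ≈ PN × (exposed cases) = 0.44959 × 552 ≈ 248.17.

about 248 cases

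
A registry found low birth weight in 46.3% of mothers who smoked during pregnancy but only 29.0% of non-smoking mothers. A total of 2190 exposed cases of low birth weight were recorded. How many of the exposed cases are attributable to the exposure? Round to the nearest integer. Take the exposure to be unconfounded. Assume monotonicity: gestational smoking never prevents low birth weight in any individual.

p₁ = 0.463, p₀ = 0.29.
PN = (p₁ − p₀)/p₁ = (0.463 − 0.29) / 0.463 ≈ 0.37365.
Attributable cases ≈ PN × (exposed cases) = 0.37365 × 2190 ≈ 818.29.

about 818 cases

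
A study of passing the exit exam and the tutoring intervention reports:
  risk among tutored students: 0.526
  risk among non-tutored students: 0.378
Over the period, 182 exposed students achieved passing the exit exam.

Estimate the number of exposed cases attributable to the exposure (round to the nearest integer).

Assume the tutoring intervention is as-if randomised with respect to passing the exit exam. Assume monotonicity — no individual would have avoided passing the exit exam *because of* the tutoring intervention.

Let p₁ = 0.526, p₀ = 0.378.
PN = (p₁ − p₀)/p₁ = (0.526 − 0.378) / 0.526 ≈ 0.28137.
Attributable cases ≈ PN × (exposed cases) = 0.28137 × 182 ≈ 51.21.

about 51 cases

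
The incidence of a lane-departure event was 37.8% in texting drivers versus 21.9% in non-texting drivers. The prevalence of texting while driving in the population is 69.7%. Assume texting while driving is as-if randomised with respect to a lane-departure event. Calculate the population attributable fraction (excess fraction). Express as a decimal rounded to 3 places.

PAF ≈ 0.336

p₁ = 0.378, p₀ = 0.219.
Overall risk P(Y=1) = π·p₁ + (1−π)·p₀ = 0.697×0.378 + 0.303×0.219 = 0.32982.
Under exogeneity, PAF = [P(Y=1) − p₀] / P(Y=1).
PAF = (0.32982 − 0.219) / 0.32982 ≈ 0.3360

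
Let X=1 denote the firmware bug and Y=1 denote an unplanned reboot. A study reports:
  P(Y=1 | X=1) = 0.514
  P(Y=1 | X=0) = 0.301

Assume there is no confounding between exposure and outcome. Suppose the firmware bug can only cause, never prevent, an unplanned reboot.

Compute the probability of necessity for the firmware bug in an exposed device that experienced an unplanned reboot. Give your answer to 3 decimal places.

Let p₁ = 0.514, p₀ = 0.301.
Under exogeneity and monotonicity, PN = (p₁ − p₀) / p₁.
PN = (0.514 − 0.301) / 0.514 = 0.213 / 0.514 ≈ 0.4144

PN ≈ 0.414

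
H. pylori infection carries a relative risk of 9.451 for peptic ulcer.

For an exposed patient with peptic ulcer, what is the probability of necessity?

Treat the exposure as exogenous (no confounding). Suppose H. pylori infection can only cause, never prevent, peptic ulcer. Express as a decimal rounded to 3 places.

Under exogeneity and monotonicity, PN = (RR − 1) / RR = 1 − 1/RR.
PN = (9.451 − 1) / 9.451 = 8.451 / 9.451 ≈ 0.8942

PN ≈ 0.894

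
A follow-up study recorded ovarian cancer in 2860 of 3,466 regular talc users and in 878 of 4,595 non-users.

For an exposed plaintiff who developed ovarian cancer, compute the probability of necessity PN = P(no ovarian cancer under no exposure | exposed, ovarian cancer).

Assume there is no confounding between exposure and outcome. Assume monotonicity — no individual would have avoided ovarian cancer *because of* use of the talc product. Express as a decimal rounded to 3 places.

p₁ = P(outcome | exposed) = 2860/3466 = 0.82516
p₀ = P(outcome | unexposed) = 878/4595 = 0.19108
Under exogeneity and monotonicity, PN = (p₁ − p₀) / p₁.
PN = (0.82516 − 0.19108) / 0.82516 = 0.63408 / 0.82516 ≈ 0.7684

PN ≈ 0.768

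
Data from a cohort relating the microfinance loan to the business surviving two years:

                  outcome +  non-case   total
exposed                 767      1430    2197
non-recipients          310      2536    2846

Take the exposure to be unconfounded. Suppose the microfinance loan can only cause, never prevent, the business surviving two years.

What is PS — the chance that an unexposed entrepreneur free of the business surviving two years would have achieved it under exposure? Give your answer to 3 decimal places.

p₁ = P(outcome | exposed) = 767/2197 = 0.34911
p₀ = P(outcome | unexposed) = 310/2846 = 0.10892
Under exogeneity and monotonicity, PS = (p₁ − p₀)/(1 − p₀).
PS = (0.34911 − 0.10892) / 0.89108 ≈ 0.2695

PS ≈ 0.270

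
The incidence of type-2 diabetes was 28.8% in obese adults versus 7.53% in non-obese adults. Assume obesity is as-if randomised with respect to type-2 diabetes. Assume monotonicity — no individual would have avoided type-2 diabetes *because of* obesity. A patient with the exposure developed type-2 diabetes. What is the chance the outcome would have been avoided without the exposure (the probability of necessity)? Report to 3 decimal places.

PN ≈ 0.739

p₁ = 0.288, p₀ = 0.0753.
Under exogeneity and monotonicity, PN = (p₁ − p₀) / p₁.
PN = (0.288 − 0.0753) / 0.288 = 0.2127 / 0.288 ≈ 0.7385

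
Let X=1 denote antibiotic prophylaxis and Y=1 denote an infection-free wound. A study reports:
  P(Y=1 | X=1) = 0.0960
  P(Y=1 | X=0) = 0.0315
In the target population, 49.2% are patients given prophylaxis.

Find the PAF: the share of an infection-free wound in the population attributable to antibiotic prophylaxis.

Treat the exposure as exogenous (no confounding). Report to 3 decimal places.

Let p₁ = 0.096, p₀ = 0.0315.
Overall risk P(Y=1) = π·p₁ + (1−π)·p₀ = 0.492×0.096 + 0.508×0.0315 = 0.063234.
Under exogeneity, PAF = [P(Y=1) − p₀] / P(Y=1).
PAF = (0.063234 − 0.0315) / 0.063234 ≈ 0.5019

PAF ≈ 0.502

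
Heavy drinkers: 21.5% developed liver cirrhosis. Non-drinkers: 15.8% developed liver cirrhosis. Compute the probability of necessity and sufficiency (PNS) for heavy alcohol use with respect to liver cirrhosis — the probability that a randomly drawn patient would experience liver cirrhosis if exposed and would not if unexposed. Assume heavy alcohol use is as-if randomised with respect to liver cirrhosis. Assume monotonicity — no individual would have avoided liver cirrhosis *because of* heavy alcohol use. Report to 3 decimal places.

p₁ = 0.215, p₀ = 0.158.
Under exogeneity and monotonicity, PNS = p₁ − p₀.
PNS = 0.215 − 0.158 = 0.057

PNS ≈ 0.057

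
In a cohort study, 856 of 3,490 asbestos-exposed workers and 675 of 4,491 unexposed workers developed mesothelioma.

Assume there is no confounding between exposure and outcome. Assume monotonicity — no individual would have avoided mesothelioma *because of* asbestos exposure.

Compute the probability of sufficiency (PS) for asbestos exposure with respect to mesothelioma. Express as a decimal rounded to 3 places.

p₁ = P(outcome | exposed) = 856/3490 = 0.24527
p₀ = P(outcome | unexposed) = 675/4491 = 0.1503
Under exogeneity and monotonicity, PS = (p₁ − p₀) / (1 − p₀).
PS = (0.24527 − 0.1503) / (1 − 0.1503) = 0.094972 / 0.8497 ≈ 0.1118

PS ≈ 0.112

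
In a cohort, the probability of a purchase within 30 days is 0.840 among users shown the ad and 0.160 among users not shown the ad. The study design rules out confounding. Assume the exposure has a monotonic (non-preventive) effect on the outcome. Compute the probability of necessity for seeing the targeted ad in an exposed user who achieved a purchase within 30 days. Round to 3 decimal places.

PN ≈ 0.810

Let p₁ = 0.84, p₀ = 0.16.
Under exogeneity and monotonicity, PN = (p₁ − p₀) / p₁.
PN = (0.84 − 0.16) / 0.84 = 0.68 / 0.84 ≈ 0.8095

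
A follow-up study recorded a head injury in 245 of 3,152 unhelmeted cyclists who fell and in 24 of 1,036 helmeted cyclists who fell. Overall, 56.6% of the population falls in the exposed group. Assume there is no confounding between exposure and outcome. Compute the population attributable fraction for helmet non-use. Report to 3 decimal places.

PAF ≈ 0.571

p₁ = P(outcome | exposed) = 245/3152 = 0.077728
p₀ = P(outcome | unexposed) = 24/1036 = 0.023166
Overall risk P(Y=1) = π·p₁ + (1−π)·p₀ = 0.566×0.077728 + 0.434×0.023166 = 0.054048.
Under exogeneity, PAF = [P(Y=1) − p₀] / P(Y=1).
PAF = (0.054048 − 0.023166) / 0.054048 ≈ 0.5714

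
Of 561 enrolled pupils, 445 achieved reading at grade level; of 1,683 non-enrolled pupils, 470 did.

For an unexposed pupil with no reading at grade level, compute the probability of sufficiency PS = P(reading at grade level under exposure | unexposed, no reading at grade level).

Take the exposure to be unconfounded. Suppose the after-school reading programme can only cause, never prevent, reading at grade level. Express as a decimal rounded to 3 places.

PS ≈ 0.713

p₁ = P(outcome | exposed) = 445/561 = 0.79323
p₀ = P(outcome | unexposed) = 470/1683 = 0.27926
Under exogeneity and monotonicity, PS = (p₁ − p₀) / (1 − p₀).
PS = (0.79323 − 0.27926) / (1 − 0.27926) = 0.51396 / 0.72074 ≈ 0.7131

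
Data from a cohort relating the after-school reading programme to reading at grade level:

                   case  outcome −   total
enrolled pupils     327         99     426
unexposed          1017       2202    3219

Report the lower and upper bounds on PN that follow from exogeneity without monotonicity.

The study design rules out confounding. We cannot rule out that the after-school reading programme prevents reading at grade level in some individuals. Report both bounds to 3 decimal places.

p₁ = P(outcome | exposed) = 327/426 = 0.76761
p₀ = P(outcome | unexposed) = 1017/3219 = 0.31594
Under exogeneity alone the bounds on PN are max{0,(p₁−p₀)/p₁} ≤ PN ≤ min{1,(1−p₀)/p₁}.
  lower = (p₁ − p₀)/p₁ = 0.45167 / 0.76761 ≈ 0.5884
  upper = min{1, (1 − p₀)/p₁} = 0.68406 / 0.76761 ≈ 0.8912

0.588 ≤ PN ≤ 0.891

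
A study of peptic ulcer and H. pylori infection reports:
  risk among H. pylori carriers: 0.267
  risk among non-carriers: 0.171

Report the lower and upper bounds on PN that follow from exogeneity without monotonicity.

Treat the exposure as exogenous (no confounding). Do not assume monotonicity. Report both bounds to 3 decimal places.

0.360 ≤ PN ≤ 1.000

Let p₁ = 0.267, p₀ = 0.171.
Under exogeneity alone the bounds on PN are max{0,(p₁−p₀)/p₁} ≤ PN ≤ min{1,(1−p₀)/p₁}.
  lower = (p₁ − p₀)/p₁ = 0.096 / 0.267 ≈ 0.3596
  upper = min{1, (1 − p₀)/p₁} = 0.829 / 0.267 ≈ 3.1049 → capped at 1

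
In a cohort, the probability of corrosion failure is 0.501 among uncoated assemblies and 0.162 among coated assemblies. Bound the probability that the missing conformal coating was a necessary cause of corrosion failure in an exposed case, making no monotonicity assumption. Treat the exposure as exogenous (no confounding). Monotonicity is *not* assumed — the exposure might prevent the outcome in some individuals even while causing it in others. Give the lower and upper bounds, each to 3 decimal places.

0.677 ≤ PN ≤ 1.000

Let p₁ = 0.501, p₀ = 0.162.
Under exogeneity alone the bounds on PN are max{0,(p₁−p₀)/p₁} ≤ PN ≤ min{1,(1−p₀)/p₁}.
  lower = (p₁ − p₀)/p₁ = 0.339 / 0.501 ≈ 0.6766
  upper = min{1, (1 − p₀)/p₁} = 0.838 / 0.501 ≈ 1.6727 → capped at 1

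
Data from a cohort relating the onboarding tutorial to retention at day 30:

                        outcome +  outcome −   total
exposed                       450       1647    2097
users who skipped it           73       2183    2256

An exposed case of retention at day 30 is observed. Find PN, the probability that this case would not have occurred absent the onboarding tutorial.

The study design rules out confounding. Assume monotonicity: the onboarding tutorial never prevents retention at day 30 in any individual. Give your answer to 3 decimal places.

PN ≈ 0.849

p₁ = P(outcome | exposed) = 450/2097 = 0.21459
p₀ = P(outcome | unexposed) = 73/2256 = 0.032358
Under exogeneity and monotonicity, PN = (p₁ − p₀)/p₁.
PN = (0.21459 − 0.032358) / 0.21459 ≈ 0.8492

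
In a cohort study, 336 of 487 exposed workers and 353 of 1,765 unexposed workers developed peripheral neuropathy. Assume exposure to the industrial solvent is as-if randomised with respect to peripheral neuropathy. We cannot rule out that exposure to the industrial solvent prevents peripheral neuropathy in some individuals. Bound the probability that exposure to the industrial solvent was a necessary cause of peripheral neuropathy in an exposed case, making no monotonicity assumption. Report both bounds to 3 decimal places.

0.710 ≤ PN ≤ 1.000

p₁ = P(outcome | exposed) = 336/487 = 0.68994
p₀ = P(outcome | unexposed) = 353/1765 = 0.2
Under exogeneity alone the bounds on PN are max{0,(p₁−p₀)/p₁} ≤ PN ≤ min{1,(1−p₀)/p₁}.
  lower = (p₁ − p₀)/p₁ = 0.48994 / 0.68994 ≈ 0.7101
  upper = min{1, (1 − p₀)/p₁} = 0.8 / 0.68994 ≈ 1.1595 → capped at 1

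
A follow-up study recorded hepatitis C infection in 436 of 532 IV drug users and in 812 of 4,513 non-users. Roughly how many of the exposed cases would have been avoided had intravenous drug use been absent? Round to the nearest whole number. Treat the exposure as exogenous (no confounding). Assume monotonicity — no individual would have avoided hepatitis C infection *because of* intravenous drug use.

p₁ = P(outcome | exposed) = 436/532 = 0.81955
p₀ = P(outcome | unexposed) = 812/4513 = 0.17992
PN = (p₁ − p₀)/p₁ = (0.81955 − 0.17992) / 0.81955 ≈ 0.78046.
Attributable cases ≈ PN × (exposed cases) = 0.78046 × 436 ≈ 340.28.

about 340 cases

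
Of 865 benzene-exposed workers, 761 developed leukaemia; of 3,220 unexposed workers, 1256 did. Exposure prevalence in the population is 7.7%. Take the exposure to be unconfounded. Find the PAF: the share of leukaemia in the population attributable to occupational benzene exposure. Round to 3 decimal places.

PAF ≈ 0.088

p₁ = P(outcome | exposed) = 761/865 = 0.87977
p₀ = P(outcome | unexposed) = 1256/3220 = 0.39006
Overall risk P(Y=1) = π·p₁ + (1−π)·p₀ = 0.077×0.87977 + 0.923×0.39006 = 0.42777.
Under exogeneity, PAF = [P(Y=1) − p₀] / P(Y=1).
PAF = (0.42777 − 0.39006) / 0.42777 ≈ 0.0881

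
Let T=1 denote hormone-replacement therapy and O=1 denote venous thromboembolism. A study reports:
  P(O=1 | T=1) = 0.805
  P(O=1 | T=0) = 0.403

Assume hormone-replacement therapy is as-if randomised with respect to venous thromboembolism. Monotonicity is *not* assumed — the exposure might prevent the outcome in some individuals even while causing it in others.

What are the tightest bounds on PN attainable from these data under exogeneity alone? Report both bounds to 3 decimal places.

Let p₁ = 0.805, p₀ = 0.403.
Under exogeneity alone the bounds on PN are max{0,(p₁−p₀)/p₁} ≤ PN ≤ min{1,(1−p₀)/p₁}.
  lower = (p₁ − p₀)/p₁ = 0.402 / 0.805 ≈ 0.4994
  upper = min{1, (1 − p₀)/p₁} = 0.597 / 0.805 ≈ 0.7416

0.499 ≤ PN ≤ 0.742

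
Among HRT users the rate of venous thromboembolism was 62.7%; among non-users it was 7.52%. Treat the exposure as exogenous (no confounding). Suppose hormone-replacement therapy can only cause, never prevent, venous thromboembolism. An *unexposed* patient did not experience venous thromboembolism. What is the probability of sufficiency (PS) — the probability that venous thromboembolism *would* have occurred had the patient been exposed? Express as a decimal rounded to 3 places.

p₁ = 0.627, p₀ = 0.0752.
Under exogeneity and monotonicity, PS = (p₁ − p₀) / (1 − p₀).
PS = (0.627 − 0.0752) / (1 − 0.0752) = 0.5518 / 0.9248 ≈ 0.5967

PS ≈ 0.597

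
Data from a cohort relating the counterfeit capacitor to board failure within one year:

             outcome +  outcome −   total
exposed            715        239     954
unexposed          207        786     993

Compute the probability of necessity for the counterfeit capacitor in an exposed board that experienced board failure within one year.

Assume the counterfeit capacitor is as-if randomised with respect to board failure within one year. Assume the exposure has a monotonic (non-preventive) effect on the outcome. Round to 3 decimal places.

PN ≈ 0.722

p₁ = P(outcome | exposed) = 715/954 = 0.74948
p₀ = P(outcome | unexposed) = 207/993 = 0.20846
Under exogeneity and monotonicity, PN = (p₁ − p₀)/p₁.
PN = (0.74948 − 0.20846) / 0.74948 ≈ 0.7219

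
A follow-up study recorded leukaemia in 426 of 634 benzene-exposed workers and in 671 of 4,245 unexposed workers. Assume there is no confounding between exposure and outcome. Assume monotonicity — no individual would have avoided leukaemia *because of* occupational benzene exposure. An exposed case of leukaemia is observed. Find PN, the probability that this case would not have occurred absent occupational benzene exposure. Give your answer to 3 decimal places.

p₁ = P(outcome | exposed) = 426/634 = 0.67192
p₀ = P(outcome | unexposed) = 671/4245 = 0.15807
Under exogeneity and monotonicity, PN = (p₁ − p₀) / p₁.
PN = (0.67192 − 0.15807) / 0.67192 = 0.51386 / 0.67192 ≈ 0.7648

PN ≈ 0.765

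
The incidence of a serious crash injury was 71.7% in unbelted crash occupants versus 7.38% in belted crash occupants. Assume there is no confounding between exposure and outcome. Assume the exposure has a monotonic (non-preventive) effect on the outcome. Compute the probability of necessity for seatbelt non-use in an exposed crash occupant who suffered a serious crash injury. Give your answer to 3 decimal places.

p₁ = 0.717, p₀ = 0.0738.
Under exogeneity and monotonicity, PN = (p₁ − p₀) / p₁.
PN = (0.717 − 0.0738) / 0.717 = 0.6432 / 0.717 ≈ 0.8971

PN ≈ 0.897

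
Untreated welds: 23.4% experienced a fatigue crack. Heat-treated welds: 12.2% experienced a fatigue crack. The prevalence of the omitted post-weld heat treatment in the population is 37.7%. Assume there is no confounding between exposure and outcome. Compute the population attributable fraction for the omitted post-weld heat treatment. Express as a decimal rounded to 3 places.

PAF ≈ 0.257

p₁ = 0.234, p₀ = 0.122.
Overall risk P(Y=1) = π·p₁ + (1−π)·p₀ = 0.377×0.234 + 0.623×0.122 = 0.16422.
Under exogeneity, PAF = [P(Y=1) − p₀] / P(Y=1).
PAF = (0.16422 − 0.122) / 0.16422 ≈ 0.2571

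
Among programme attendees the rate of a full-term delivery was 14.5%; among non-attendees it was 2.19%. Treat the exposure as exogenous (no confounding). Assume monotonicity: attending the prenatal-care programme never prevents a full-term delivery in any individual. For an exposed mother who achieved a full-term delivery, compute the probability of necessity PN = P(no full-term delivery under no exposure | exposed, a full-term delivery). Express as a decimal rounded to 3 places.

p₁ = 0.145, p₀ = 0.0219.
Under exogeneity and monotonicity, PN = (p₁ − p₀) / p₁.
PN = (0.145 − 0.0219) / 0.145 = 0.1231 / 0.145 ≈ 0.8490

PN ≈ 0.849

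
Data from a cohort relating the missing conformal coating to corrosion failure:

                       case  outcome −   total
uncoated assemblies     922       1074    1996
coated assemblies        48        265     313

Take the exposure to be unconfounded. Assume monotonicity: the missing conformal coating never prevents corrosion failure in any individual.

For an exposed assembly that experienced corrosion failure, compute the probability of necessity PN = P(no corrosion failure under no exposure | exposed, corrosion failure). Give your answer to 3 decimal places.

PN ≈ 0.668

p₁ = P(outcome | exposed) = 922/1996 = 0.46192
p₀ = P(outcome | unexposed) = 48/313 = 0.15335
Under exogeneity and monotonicity, PN = (p₁ − p₀) / p₁.
PN = (0.46192 − 0.15335) / 0.46192 = 0.30857 / 0.46192 ≈ 0.6680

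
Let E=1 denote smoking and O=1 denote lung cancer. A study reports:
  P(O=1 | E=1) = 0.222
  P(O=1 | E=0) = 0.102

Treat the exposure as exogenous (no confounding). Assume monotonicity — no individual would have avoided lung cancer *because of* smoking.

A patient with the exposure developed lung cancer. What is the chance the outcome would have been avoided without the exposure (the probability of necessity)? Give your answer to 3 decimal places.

PN ≈ 0.541

Let p₁ = 0.222, p₀ = 0.102.
Under exogeneity and monotonicity, PN = (p₁ − p₀) / p₁.
PN = (0.222 − 0.102) / 0.222 = 0.12 / 0.222 ≈ 0.5405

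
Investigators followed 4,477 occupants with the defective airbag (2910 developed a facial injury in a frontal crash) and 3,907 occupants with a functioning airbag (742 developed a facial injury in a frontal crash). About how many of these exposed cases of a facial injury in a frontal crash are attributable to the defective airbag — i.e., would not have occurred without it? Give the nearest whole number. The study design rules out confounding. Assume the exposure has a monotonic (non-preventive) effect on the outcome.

p₁ = P(outcome | exposed) = 2910/4477 = 0.64999
p₀ = P(outcome | unexposed) = 742/3907 = 0.18992
PN = (p₁ − p₀)/p₁ = (0.64999 − 0.18992) / 0.64999 ≈ 0.70782.
Attributable cases ≈ PN × (exposed cases) = 0.70782 × 2910 ≈ 2059.75.

about 2060 cases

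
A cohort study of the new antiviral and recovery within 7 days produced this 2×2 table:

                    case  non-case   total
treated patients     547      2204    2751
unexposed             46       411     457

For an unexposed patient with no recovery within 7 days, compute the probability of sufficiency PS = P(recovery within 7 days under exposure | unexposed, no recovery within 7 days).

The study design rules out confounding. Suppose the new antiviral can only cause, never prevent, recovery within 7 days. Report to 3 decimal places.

PS ≈ 0.109

p₁ = P(outcome | exposed) = 547/2751 = 0.19884
p₀ = P(outcome | unexposed) = 46/457 = 0.10066
Under exogeneity and monotonicity, PS = (p₁ − p₀) / (1 − p₀).
PS = (0.19884 − 0.10066) / (1 − 0.10066) = 0.09818 / 0.89934 ≈ 0.1092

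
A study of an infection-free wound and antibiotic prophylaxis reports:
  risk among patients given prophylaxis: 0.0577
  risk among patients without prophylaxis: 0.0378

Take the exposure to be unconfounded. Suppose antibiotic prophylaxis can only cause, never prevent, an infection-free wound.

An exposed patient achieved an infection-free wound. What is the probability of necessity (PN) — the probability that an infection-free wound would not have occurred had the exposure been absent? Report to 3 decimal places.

Let p₁ = 0.0577, p₀ = 0.0378.
Under exogeneity and monotonicity, PN = (p₁ − p₀) / p₁.
PN = (0.0577 − 0.0378) / 0.0577 = 0.0199 / 0.0577 ≈ 0.3449

PN ≈ 0.345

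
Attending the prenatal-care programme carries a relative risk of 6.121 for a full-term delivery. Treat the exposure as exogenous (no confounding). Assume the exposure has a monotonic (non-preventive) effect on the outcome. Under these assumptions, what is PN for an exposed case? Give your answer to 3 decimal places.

PN ≈ 0.837

Under exogeneity and monotonicity, PN = (RR − 1) / RR = 1 − 1/RR.
PN = (6.121 − 1) / 6.121 = 5.121 / 6.121 ≈ 0.8366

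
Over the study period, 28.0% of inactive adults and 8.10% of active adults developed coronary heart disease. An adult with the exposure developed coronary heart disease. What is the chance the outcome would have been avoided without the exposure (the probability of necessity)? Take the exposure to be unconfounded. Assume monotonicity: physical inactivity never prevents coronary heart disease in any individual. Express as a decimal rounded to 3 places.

p₁ = 0.28, p₀ = 0.081.
Under exogeneity and monotonicity, PN = (p₁ − p₀) / p₁.
PN = (0.28 − 0.081) / 0.28 = 0.199 / 0.28 ≈ 0.7107

PN ≈ 0.711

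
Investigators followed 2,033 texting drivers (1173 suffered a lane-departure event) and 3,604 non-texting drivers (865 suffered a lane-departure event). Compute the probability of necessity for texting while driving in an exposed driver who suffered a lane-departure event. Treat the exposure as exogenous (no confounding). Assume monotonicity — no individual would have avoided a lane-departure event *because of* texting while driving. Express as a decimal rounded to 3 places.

p₁ = P(outcome | exposed) = 1173/2033 = 0.57698
p₀ = P(outcome | unexposed) = 865/3604 = 0.24001
Under exogeneity and monotonicity, PN = (p₁ − p₀) / p₁.
PN = (0.57698 − 0.24001) / 0.57698 = 0.33697 / 0.57698 ≈ 0.5840

PN ≈ 0.584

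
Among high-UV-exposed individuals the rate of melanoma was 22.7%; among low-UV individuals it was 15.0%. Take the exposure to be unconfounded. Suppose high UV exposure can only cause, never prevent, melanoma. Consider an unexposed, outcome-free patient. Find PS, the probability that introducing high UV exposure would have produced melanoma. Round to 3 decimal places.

p₁ = 0.227, p₀ = 0.15.
Under exogeneity and monotonicity, PS = (p₁ − p₀) / (1 − p₀).
PS = (0.227 − 0.15) / (1 − 0.15) = 0.077 / 0.85 ≈ 0.0906

PS ≈ 0.091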